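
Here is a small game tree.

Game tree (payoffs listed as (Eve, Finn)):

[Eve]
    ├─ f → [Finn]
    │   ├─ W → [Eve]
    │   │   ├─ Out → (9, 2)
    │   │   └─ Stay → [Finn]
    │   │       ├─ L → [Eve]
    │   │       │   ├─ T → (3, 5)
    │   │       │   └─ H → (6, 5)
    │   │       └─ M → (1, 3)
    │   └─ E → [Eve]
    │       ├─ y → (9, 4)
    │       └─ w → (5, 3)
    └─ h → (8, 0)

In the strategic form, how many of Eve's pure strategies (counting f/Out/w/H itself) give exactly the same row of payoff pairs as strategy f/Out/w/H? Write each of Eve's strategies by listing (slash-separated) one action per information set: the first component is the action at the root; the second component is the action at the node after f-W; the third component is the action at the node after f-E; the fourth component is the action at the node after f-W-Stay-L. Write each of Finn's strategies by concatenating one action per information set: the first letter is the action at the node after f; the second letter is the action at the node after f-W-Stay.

Row for f/Out/w/H (columns WL, WM, EL, EM): (9,2) (9,2) (5,3) (5,3).
Under f/Out/w/H, Eve's choice at the node after f-W-Stay-L can never be reached regardless of what Finn does, so varying those choices leaves every outcome unchanged.
Holding the reachable choices fixed and varying the unreachable one freely already gives 2 equivalent strategies.
No other strategy reproduces this row, so those 2 are the full class: f/Out/w/T, f/Out/w/H.

2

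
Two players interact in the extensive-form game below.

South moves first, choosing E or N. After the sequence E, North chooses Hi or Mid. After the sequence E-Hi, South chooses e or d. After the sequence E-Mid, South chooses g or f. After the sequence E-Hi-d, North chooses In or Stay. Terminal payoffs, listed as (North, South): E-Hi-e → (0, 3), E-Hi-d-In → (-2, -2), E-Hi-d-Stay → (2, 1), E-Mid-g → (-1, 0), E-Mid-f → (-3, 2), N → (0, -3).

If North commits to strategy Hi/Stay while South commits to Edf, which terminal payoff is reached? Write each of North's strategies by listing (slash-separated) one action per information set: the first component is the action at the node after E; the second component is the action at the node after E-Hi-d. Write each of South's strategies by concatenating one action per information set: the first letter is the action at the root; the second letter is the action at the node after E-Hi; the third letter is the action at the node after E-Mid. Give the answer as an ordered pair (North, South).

Trace the play path from the root:
  South plays E
  North plays Hi at [E]
  South plays d at [E-Hi]
  North plays Stay at [E-Hi-d]
→ terminal payoff (2, 1).
(South's choice at the node after E-Mid is never reached on this path, so it doesn't affect the outcome.)

(2, 1)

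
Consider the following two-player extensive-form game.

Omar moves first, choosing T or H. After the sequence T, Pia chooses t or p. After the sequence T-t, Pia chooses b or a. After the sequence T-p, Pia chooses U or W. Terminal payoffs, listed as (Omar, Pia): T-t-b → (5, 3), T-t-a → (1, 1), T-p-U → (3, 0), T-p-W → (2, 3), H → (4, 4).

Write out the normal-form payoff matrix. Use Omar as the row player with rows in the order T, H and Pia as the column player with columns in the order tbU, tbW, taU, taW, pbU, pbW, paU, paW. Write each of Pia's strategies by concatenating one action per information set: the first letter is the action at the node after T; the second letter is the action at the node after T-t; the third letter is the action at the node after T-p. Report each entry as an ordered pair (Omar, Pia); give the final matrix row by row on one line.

T: (5,3) (5,3) (1,1) (1,1) (3,0) (2,3) (3,0) (2,3) | H: (4,4) (4,4) (4,4) (4,4) (4,4) (4,4) (4,4) (4,4)

          tbU      tbW      taU      taW      pbU      pbW      paU      paW
   T    (5,3)    (5,3)    (1,1)    (1,1)    (3,0)    (2,3)    (3,0)    (2,3)
   H    (4,4)    (4,4)    (4,4)    (4,4)    (4,4)    (4,4)    (4,4)    (4,4)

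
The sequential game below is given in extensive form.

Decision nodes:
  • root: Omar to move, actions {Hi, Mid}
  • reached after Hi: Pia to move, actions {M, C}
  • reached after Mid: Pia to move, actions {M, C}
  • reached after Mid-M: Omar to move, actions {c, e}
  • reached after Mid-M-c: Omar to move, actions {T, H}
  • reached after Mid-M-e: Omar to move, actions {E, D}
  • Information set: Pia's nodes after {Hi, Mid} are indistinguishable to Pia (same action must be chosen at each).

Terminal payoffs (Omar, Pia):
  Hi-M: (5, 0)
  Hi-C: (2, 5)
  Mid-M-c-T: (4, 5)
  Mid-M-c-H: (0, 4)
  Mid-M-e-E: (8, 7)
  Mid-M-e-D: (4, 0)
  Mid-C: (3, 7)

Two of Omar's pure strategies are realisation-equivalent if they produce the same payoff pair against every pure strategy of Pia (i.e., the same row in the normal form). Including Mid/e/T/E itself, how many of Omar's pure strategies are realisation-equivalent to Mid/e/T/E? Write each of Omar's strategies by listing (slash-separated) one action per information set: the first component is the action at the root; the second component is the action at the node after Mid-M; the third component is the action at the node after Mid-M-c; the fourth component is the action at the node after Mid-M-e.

2

Row for Mid/e/T/E (columns M, C): (8,7) (3,7).
Under Mid/e/T/E, Omar's choice at the node after Mid-M-c can never be reached regardless of what Pia does, so varying those choices leaves every outcome unchanged.
Holding the reachable choices fixed and varying the unreachable one freely already gives 2 equivalent strategies.
No other strategy reproduces this row, so those 2 are the full class: Mid/e/T/E, Mid/e/H/E.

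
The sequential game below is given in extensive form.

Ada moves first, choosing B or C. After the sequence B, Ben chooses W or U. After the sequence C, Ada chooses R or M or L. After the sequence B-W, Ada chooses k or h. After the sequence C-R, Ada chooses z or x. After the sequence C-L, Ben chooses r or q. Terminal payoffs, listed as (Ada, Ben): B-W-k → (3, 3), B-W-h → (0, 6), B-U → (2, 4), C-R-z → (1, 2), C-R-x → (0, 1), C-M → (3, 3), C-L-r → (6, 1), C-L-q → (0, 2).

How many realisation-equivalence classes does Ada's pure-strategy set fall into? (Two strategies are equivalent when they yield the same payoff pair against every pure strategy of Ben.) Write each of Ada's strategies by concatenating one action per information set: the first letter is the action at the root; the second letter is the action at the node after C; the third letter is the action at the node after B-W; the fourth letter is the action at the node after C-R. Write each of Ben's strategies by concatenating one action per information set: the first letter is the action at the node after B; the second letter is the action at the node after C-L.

Ada has 24 pure strategies: BRkz, BRkx, BRhz, BRhx, BMkz, BMkx, BMhz, BMhx, BLkz, BLkx, BLhz, BLhx, CRkz, CRkx, CRhz, CRhx, CMkz, CMkx, CMhz, CMhx, CLkz, CLkx, CLhz, CLhx. Columns: Wr, Wq, Ur, Uq.
{BRkz, BRkx, BMkz, BMkx, BLkz, BLkx} → row (3,3) (3,3) (2,4) (2,4)
{BRhz, BRhx, BMhz, BMhx, BLhz, BLhx} → row (0,6) (0,6) (2,4) (2,4)
{CRkz, CRhz} → row (1,2) (1,2) (1,2) (1,2)
{CRkx, CRhx} → row (0,1) (0,1) (0,1) (0,1)
{CMkz, CMkx, CMhz, CMhx} → row (3,3) (3,3) (3,3) (3,3)
{CLkz, CLkx, CLhz, CLhx} → row (6,1) (0,2) (6,1) (0,2)
That's 6 distinct rows out of 24 strategies.

6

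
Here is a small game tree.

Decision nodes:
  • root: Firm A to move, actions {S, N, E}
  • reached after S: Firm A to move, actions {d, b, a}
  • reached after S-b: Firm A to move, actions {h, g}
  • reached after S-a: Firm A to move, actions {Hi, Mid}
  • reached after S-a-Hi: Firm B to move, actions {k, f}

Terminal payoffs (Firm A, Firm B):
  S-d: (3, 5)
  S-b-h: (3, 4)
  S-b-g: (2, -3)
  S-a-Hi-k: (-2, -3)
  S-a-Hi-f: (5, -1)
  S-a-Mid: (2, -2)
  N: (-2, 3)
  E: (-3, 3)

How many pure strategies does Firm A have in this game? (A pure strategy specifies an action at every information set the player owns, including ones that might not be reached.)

Firm A owns the root with actions {S, N, E} — three choices.
Firm A owns the node after S with actions {d, b, a} — three choices.
Firm A owns the node after S-b with actions {h, g} — two choices.
Firm A owns the node after S-a with actions {Hi, Mid} — two choices.
A pure strategy fixes one action at each information set independently, so the count is the product 3 × 3 × 2 × 2 = 36.
(For reference, Firm B has 2 pure strategies, giving a 36×2 normal-form matrix.)

36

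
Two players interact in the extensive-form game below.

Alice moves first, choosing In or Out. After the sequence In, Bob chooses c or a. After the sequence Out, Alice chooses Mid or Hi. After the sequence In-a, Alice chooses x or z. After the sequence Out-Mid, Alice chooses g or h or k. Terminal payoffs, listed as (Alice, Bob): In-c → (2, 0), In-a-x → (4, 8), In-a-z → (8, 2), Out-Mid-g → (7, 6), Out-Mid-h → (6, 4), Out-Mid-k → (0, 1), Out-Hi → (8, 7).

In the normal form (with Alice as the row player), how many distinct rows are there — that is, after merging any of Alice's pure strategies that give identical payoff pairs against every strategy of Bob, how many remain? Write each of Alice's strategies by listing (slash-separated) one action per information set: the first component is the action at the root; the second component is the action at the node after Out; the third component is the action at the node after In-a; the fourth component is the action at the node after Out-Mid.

Alice has 24 pure strategies: In/Mid/x/g, In/Mid/x/h, In/Mid/x/k, In/Mid/z/g, In/Mid/z/h, In/Mid/z/k, In/Hi/x/g, In/Hi/x/h, In/Hi/x/k, In/Hi/z/g, In/Hi/z/h, In/Hi/z/k, Out/Mid/x/g, Out/Mid/x/h, Out/Mid/x/k, Out/Mid/z/g, Out/Mid/z/h, Out/Mid/z/k, Out/Hi/x/g, Out/Hi/x/h, Out/Hi/x/k, Out/Hi/z/g, Out/Hi/z/h, Out/Hi/z/k. Columns: c, a.
{In/Mid/x/g, In/Mid/x/h, In/Mid/x/k, In/Hi/x/g, In/Hi/x/h, In/Hi/x/k} → row (2,0) (4,8)
{In/Mid/z/g, In/Mid/z/h, In/Mid/z/k, In/Hi/z/g, In/Hi/z/h, In/Hi/z/k} → row (2,0) (8,2)
{Out/Mid/x/g, Out/Mid/z/g} → row (7,6) (7,6)
{Out/Mid/x/h, Out/Mid/z/h} → row (6,4) (6,4)
{Out/Mid/x/k, Out/Mid/z/k} → row (0,1) (0,1)
{Out/Hi/x/g, Out/Hi/x/h, Out/Hi/x/k, Out/Hi/z/g, Out/Hi/z/h, Out/Hi/z/k} → row (8,7) (8,7)
That's 6 distinct rows out of 24 strategies.

6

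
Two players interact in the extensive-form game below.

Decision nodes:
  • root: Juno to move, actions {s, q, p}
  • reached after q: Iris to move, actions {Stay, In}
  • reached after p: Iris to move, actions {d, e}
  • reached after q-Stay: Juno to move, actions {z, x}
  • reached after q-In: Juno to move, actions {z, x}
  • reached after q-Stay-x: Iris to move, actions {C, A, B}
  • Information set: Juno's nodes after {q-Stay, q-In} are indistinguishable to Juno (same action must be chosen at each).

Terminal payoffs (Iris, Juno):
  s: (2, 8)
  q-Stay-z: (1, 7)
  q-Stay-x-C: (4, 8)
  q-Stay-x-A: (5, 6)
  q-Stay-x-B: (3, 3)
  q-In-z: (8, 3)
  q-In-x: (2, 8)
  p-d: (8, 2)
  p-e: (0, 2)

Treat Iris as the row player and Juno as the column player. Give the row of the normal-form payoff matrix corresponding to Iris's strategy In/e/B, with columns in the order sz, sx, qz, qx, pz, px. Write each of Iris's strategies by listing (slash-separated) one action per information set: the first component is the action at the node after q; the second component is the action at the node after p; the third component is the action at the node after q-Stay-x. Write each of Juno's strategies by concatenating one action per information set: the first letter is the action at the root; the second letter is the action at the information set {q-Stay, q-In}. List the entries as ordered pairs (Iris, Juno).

(2,8) (2,8) (8,3) (2,8) (0,2) (0,2)

vs sz: Juno plays s → (2, 8)
vs sx: Juno plays s → (2, 8)
vs qz: Juno plays q → Iris plays In at [q] → Juno plays z at [q-In] → (8, 3)
vs qx: Juno plays q → Iris plays In at [q] → Juno plays x at [q-In] → (2, 8)
vs pz: Juno plays p → Iris plays e at [p] → (0, 2)
vs px: Juno plays p → Iris plays e at [p] → (0, 2)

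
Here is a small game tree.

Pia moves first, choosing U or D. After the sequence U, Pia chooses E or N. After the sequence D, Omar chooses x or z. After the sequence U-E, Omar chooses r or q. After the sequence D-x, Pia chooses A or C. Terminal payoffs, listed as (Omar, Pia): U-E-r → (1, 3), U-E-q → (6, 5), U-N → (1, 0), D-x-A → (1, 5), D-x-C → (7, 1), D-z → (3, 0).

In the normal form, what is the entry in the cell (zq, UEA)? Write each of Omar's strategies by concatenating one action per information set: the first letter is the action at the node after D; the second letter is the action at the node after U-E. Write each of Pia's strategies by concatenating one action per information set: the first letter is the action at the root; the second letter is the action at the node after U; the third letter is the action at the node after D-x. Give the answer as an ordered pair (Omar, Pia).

(6, 5)

Trace the play path from the root:
  Pia plays U
  Pia plays E at [U]
  Omar plays q at [U-E]
→ terminal payoff (6, 5).
(Omar's choice at the node after D is never reached on this path, so it doesn't affect the outcome.)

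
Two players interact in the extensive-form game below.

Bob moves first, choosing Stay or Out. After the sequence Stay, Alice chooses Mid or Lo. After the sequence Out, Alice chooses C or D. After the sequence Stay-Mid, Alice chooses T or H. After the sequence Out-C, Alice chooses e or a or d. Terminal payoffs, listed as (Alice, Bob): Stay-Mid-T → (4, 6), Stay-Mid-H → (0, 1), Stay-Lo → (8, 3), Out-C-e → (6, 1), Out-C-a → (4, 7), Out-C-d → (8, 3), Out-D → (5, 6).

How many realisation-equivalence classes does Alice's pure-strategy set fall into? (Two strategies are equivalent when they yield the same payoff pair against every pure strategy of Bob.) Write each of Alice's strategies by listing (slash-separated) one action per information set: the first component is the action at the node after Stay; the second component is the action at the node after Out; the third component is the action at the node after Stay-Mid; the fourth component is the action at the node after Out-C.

Alice has 24 pure strategies: Mid/C/T/e, Mid/C/T/a, Mid/C/T/d, Mid/C/H/e, Mid/C/H/a, Mid/C/H/d, Mid/D/T/e, Mid/D/T/a, Mid/D/T/d, Mid/D/H/e, Mid/D/H/a, Mid/D/H/d, Lo/C/T/e, Lo/C/T/a, Lo/C/T/d, Lo/C/H/e, Lo/C/H/a, Lo/C/H/d, Lo/D/T/e, Lo/D/T/a, Lo/D/T/d, Lo/D/H/e, Lo/D/H/a, Lo/D/H/d. Columns: Stay, Out.
{Mid/C/T/e} → row (4,6) (6,1)
{Mid/C/T/a} → row (4,6) (4,7)
{Mid/C/T/d} → row (4,6) (8,3)
{Mid/C/H/e} → row (0,1) (6,1)
{Mid/C/H/a} → row (0,1) (4,7)
{Mid/C/H/d} → row (0,1) (8,3)
{Mid/D/T/e, Mid/D/T/a, Mid/D/T/d} → row (4,6) (5,6)
{Mid/D/H/e, Mid/D/H/a, Mid/D/H/d} → row (0,1) (5,6)
{Lo/C/T/e, Lo/C/H/e} → row (8,3) (6,1)
{Lo/C/T/a, Lo/C/H/a} → row (8,3) (4,7)
{Lo/C/T/d, Lo/C/H/d} → row (8,3) (8,3)
{Lo/D/T/e, Lo/D/T/a, Lo/D/T/d, Lo/D/H/e, Lo/D/H/a, Lo/D/H/d} → row (8,3) (5,6)
That's 12 distinct rows out of 24 strategies.

12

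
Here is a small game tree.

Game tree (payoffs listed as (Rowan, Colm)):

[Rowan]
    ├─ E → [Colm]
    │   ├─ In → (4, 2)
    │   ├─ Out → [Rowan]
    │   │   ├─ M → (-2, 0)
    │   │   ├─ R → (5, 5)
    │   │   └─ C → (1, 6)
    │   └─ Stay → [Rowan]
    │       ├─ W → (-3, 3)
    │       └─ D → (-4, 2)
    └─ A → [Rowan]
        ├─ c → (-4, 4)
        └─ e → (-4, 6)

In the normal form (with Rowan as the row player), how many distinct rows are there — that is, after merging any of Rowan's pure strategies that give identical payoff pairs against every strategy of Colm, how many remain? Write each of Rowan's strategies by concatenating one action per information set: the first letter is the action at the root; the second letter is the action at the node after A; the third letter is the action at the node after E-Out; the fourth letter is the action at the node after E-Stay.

Rowan has 24 pure strategies: EcMW, EcMD, EcRW, EcRD, EcCW, EcCD, EeMW, EeMD, EeRW, EeRD, EeCW, EeCD, AcMW, AcMD, AcRW, AcRD, AcCW, AcCD, AeMW, AeMD, AeRW, AeRD, AeCW, AeCD. Columns: In, Out, Stay.
{EcMW, EeMW} → row (4,2) (-2,0) (-3,3)
{EcMD, EeMD} → row (4,2) (-2,0) (-4,2)
{EcRW, EeRW} → row (4,2) (5,5) (-3,3)
{EcRD, EeRD} → row (4,2) (5,5) (-4,2)
{EcCW, EeCW} → row (4,2) (1,6) (-3,3)
{EcCD, EeCD} → row (4,2) (1,6) (-4,2)
{AcMW, AcMD, AcRW, AcRD, AcCW, AcCD} → row (-4,4) (-4,4) (-4,4)
{AeMW, AeMD, AeRW, AeRD, AeCW, AeCD} → row (-4,6) (-4,6) (-4,6)
That's 8 distinct rows out of 24 strategies.

8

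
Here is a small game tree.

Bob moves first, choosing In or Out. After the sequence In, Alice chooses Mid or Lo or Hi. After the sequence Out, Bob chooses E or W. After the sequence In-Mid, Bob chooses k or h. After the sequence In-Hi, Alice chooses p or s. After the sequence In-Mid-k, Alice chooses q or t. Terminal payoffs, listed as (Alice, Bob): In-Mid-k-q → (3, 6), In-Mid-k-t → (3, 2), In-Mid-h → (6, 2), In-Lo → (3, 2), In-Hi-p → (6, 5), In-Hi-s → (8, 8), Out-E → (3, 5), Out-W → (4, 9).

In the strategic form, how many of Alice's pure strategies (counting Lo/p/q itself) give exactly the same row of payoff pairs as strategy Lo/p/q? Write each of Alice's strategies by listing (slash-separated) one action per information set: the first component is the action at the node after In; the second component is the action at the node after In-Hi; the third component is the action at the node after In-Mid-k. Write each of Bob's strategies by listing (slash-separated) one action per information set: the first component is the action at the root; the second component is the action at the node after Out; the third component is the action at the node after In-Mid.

Row for Lo/p/q (columns In/E/k, In/E/h, In/W/k, In/W/h, Out/E/k, Out/E/h, Out/W/k, Out/W/h): (3,2) (3,2) (3,2) (3,2) (3,5) (3,5) (4,9) (4,9).
Under Lo/p/q, Alice's choice at the node after In-Hi and at the node after In-Mid-k can never be reached regardless of what Bob does, so varying those choices leaves every outcome unchanged.
Holding the reachable choices fixed and varying the unreachable ones freely already gives 2 × 2 = 4 equivalent strategies.
No other strategy reproduces this row, so those 4 are the full class: Lo/p/q, Lo/p/t, Lo/s/q, Lo/s/t.

4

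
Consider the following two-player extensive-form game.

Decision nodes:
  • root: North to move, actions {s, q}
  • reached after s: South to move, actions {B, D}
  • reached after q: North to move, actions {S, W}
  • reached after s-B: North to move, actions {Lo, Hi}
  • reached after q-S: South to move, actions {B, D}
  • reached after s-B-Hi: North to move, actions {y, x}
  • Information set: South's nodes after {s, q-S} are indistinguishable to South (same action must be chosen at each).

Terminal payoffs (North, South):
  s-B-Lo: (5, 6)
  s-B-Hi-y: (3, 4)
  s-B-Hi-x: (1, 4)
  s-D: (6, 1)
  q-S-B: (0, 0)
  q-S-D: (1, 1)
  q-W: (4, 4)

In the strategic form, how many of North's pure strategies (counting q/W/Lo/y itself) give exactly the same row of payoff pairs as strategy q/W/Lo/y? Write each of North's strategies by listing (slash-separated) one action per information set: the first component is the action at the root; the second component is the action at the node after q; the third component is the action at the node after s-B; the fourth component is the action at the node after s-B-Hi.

4

Row for q/W/Lo/y (columns B, D): (4,4) (4,4).
Under q/W/Lo/y, North's choice at the node after s-B and at the node after s-B-Hi can never be reached regardless of what South does, so varying those choices leaves every outcome unchanged.
Holding the reachable choices fixed and varying the unreachable ones freely already gives 2 × 2 = 4 equivalent strategies.
No other strategy reproduces this row, so those 4 are the full class: q/W/Lo/y, q/W/Lo/x, q/W/Hi/y, q/W/Hi/x.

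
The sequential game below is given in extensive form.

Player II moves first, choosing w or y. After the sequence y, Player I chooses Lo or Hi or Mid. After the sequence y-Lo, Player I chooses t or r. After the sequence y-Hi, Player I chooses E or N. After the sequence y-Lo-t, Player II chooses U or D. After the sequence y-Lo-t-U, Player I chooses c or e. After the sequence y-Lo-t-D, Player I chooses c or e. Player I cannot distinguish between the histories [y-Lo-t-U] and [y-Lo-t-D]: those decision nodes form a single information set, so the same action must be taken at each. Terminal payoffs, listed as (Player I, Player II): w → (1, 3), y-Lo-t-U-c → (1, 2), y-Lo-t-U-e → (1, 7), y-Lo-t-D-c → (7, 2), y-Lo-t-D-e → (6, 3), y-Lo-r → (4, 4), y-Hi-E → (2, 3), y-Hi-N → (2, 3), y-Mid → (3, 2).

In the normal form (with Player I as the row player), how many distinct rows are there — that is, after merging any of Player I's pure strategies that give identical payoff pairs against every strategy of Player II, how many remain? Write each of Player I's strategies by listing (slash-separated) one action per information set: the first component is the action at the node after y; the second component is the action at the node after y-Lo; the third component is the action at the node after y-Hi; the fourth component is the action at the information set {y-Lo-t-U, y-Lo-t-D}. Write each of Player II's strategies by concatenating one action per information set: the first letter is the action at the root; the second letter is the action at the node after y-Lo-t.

5

Player I has 24 pure strategies: Lo/t/E/c, Lo/t/E/e, Lo/t/N/c, Lo/t/N/e, Lo/r/E/c, Lo/r/E/e, Lo/r/N/c, Lo/r/N/e, Hi/t/E/c, Hi/t/E/e, Hi/t/N/c, Hi/t/N/e, Hi/r/E/c, Hi/r/E/e, Hi/r/N/c, Hi/r/N/e, Mid/t/E/c, Mid/t/E/e, Mid/t/N/c, Mid/t/N/e, Mid/r/E/c, Mid/r/E/e, Mid/r/N/c, Mid/r/N/e. Columns: wU, wD, yU, yD.
{Lo/t/E/c, Lo/t/N/c} → row (1,3) (1,3) (1,2) (7,2)
{Lo/t/E/e, Lo/t/N/e} → row (1,3) (1,3) (1,7) (6,3)
{Lo/r/E/c, Lo/r/E/e, Lo/r/N/c, Lo/r/N/e} → row (1,3) (1,3) (4,4) (4,4)
{Hi/t/E/c, Hi/t/E/e, Hi/t/N/c, Hi/t/N/e, Hi/r/E/c, Hi/r/E/e, Hi/r/N/c, Hi/r/N/e} → row (1,3) (1,3) (2,3) (2,3)
{Mid/t/E/c, Mid/t/E/e, Mid/t/N/c, Mid/t/N/e, Mid/r/E/c, Mid/r/E/e, Mid/r/N/c, Mid/r/N/e} → row (1,3) (1,3) (3,2) (3,2)
That's 5 distinct rows out of 24 strategies.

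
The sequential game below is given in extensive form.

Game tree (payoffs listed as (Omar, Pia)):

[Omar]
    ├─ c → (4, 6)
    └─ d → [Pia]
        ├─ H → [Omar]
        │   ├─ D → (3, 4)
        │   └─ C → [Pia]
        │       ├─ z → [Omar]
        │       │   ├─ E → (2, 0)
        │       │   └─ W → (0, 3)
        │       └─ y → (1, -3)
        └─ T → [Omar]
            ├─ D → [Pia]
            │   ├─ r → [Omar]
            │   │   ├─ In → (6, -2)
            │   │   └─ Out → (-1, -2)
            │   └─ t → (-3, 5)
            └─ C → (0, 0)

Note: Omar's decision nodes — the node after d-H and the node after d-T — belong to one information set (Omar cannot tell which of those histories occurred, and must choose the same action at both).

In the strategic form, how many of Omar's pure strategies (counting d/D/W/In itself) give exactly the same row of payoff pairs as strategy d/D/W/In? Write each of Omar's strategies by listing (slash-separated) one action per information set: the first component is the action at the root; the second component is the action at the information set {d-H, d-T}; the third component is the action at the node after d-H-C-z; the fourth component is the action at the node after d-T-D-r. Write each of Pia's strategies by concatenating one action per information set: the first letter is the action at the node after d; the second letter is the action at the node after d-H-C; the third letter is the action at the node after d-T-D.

2

Row for d/D/W/In (columns Hzr, Hzt, Hyr, Hyt, Tzr, Tzt, Tyr, Tyt): (3,4) (3,4) (3,4) (3,4) (6,-2) (-3,5) (6,-2) (-3,5).
Under d/D/W/In, Omar's choice at the node after d-H-C-z can never be reached regardless of what Pia does, so varying those choices leaves every outcome unchanged.
Holding the reachable choices fixed and varying the unreachable one freely already gives 2 equivalent strategies.
No other strategy reproduces this row, so those 2 are the full class: d/D/E/In, d/D/W/In.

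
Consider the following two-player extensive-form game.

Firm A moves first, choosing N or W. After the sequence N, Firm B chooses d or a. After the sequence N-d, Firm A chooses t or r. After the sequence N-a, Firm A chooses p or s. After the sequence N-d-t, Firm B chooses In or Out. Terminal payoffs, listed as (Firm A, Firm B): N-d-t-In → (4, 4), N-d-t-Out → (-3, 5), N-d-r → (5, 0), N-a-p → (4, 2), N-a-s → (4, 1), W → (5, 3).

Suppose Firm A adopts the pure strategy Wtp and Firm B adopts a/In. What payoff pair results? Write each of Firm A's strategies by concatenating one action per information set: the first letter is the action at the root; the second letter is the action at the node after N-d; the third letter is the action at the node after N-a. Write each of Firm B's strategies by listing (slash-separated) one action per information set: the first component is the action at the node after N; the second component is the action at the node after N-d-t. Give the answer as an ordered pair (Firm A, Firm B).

Trace the play path from the root:
  Firm A plays W
→ terminal payoff (5, 3).
(Firm A's choice at the node after N-d is never reached on this path, so it doesn't affect the outcome.)

(5, 3)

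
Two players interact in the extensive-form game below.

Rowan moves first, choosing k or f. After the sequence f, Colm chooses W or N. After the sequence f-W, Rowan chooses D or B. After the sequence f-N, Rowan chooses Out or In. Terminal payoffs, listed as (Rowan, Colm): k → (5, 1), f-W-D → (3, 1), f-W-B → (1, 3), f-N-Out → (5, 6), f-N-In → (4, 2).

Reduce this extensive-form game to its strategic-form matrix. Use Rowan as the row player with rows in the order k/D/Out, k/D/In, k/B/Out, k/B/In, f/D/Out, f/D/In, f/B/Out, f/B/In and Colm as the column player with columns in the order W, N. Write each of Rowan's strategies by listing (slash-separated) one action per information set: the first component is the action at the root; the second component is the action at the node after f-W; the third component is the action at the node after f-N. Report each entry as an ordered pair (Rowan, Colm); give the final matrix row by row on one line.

k/D/Out: (5,1) (5,1) | k/D/In: (5,1) (5,1) | k/B/Out: (5,1) (5,1) | k/B/In: (5,1) (5,1) | f/D/Out: (3,1) (5,6) | f/D/In: (3,1) (4,2) | f/B/Out: (1,3) (5,6) | f/B/In: (1,3) (4,2)

               W        N
k/D/Out    (5,1)    (5,1)
 k/D/In    (5,1)    (5,1)
k/B/Out    (5,1)    (5,1)
 k/B/In    (5,1)    (5,1)
f/D/Out    (3,1)    (5,6)
 f/D/In    (3,1)    (4,2)
f/B/Out    (1,3)    (5,6)
 f/B/In    (1,3)    (4,2)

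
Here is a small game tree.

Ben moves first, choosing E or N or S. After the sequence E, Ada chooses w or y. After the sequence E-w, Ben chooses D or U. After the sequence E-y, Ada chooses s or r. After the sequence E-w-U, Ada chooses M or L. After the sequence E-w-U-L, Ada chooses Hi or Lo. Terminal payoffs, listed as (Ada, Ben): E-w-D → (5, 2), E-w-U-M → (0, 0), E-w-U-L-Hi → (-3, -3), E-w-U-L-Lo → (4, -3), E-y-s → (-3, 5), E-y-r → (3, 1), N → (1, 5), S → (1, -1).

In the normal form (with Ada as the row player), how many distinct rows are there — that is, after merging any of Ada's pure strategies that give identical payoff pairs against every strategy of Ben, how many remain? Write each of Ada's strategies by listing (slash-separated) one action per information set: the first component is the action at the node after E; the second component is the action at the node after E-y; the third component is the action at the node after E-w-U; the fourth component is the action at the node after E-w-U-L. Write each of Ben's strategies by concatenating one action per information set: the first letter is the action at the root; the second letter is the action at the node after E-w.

Ada has 16 pure strategies: w/s/M/Hi, w/s/M/Lo, w/s/L/Hi, w/s/L/Lo, w/r/M/Hi, w/r/M/Lo, w/r/L/Hi, w/r/L/Lo, y/s/M/Hi, y/s/M/Lo, y/s/L/Hi, y/s/L/Lo, y/r/M/Hi, y/r/M/Lo, y/r/L/Hi, y/r/L/Lo. Columns: ED, EU, ND, NU, SD, SU.
{w/s/M/Hi, w/s/M/Lo, w/r/M/Hi, w/r/M/Lo} → row (5,2) (0,0) (1,5) (1,5) (1,-1) (1,-1)
{w/s/L/Hi, w/r/L/Hi} → row (5,2) (-3,-3) (1,5) (1,5) (1,-1) (1,-1)
{w/s/L/Lo, w/r/L/Lo} → row (5,2) (4,-3) (1,5) (1,5) (1,-1) (1,-1)
{y/s/M/Hi, y/s/M/Lo, y/s/L/Hi, y/s/L/Lo} → row (-3,5) (-3,5) (1,5) (1,5) (1,-1) (1,-1)
{y/r/M/Hi, y/r/M/Lo, y/r/L/Hi, y/r/L/Lo} → row (3,1) (3,1) (1,5) (1,5) (1,-1) (1,-1)
That's 5 distinct rows out of 16 strategies.

5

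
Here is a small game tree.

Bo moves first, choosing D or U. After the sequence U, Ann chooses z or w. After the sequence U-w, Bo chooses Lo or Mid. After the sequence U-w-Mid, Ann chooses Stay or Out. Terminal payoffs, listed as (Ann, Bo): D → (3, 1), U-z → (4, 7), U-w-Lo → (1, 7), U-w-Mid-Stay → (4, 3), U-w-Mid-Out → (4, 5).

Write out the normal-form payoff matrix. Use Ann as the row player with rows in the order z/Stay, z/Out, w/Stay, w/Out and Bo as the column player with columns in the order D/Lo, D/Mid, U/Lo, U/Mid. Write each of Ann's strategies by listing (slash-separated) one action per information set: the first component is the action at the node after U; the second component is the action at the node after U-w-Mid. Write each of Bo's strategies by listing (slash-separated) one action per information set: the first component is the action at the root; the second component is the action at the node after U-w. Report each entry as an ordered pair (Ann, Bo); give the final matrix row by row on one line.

z/Stay: (3,1) (3,1) (4,7) (4,7) | z/Out: (3,1) (3,1) (4,7) (4,7) | w/Stay: (3,1) (3,1) (1,7) (4,3) | w/Out: (3,1) (3,1) (1,7) (4,5)

           D/Lo    D/Mid     U/Lo    U/Mid
z/Stay    (3,1)    (3,1)    (4,7)    (4,7)
 z/Out    (3,1)    (3,1)    (4,7)    (4,7)
w/Stay    (3,1)    (3,1)    (1,7)    (4,3)
 w/Out    (3,1)    (3,1)    (1,7)    (4,5)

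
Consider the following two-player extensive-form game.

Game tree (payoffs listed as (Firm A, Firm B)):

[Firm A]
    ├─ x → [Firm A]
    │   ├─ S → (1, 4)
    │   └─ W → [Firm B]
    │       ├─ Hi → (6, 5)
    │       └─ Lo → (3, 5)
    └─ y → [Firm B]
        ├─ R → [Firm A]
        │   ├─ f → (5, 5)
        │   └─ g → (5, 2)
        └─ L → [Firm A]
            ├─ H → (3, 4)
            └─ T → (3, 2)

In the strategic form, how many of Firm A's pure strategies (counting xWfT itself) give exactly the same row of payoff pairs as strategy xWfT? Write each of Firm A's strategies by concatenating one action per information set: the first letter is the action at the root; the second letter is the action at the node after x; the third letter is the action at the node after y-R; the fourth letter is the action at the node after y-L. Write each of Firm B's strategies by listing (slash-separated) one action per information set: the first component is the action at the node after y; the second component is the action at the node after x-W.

Row for xWfT (columns R/Hi, R/Lo, L/Hi, L/Lo): (6,5) (3,5) (6,5) (3,5).
Under xWfT, Firm A's choice at the node after y-R and at the node after y-L can never be reached regardless of what Firm B does, so varying those choices leaves every outcome unchanged.
Holding the reachable choices fixed and varying the unreachable ones freely already gives 2 × 2 = 4 equivalent strategies.
No other strategy reproduces this row, so those 4 are the full class: xWfH, xWfT, xWgH, xWgT.

4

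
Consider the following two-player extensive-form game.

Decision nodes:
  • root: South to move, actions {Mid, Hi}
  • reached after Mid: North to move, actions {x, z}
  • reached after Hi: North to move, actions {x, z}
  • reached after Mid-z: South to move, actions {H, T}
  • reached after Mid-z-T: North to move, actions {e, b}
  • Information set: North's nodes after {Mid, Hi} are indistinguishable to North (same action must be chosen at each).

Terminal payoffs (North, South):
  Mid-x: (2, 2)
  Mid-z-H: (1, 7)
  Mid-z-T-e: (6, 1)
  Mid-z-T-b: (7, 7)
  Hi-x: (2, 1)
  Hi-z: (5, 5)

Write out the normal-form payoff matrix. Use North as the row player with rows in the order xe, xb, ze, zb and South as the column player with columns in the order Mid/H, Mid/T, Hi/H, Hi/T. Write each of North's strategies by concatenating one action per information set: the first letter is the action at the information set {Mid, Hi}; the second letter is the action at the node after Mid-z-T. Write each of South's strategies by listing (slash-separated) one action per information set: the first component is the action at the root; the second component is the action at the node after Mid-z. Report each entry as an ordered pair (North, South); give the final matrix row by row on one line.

xe: (2,2) (2,2) (2,1) (2,1) | xb: (2,2) (2,2) (2,1) (2,1) | ze: (1,7) (6,1) (5,5) (5,5) | zb: (1,7) (7,7) (5,5) (5,5)

        Mid/H    Mid/T     Hi/H     Hi/T
  xe    (2,2)    (2,2)    (2,1)    (2,1)
  xb    (2,2)    (2,2)    (2,1)    (2,1)
  ze    (1,7)    (6,1)    (5,5)    (5,5)
  zb    (1,7)    (7,7)    (5,5)    (5,5)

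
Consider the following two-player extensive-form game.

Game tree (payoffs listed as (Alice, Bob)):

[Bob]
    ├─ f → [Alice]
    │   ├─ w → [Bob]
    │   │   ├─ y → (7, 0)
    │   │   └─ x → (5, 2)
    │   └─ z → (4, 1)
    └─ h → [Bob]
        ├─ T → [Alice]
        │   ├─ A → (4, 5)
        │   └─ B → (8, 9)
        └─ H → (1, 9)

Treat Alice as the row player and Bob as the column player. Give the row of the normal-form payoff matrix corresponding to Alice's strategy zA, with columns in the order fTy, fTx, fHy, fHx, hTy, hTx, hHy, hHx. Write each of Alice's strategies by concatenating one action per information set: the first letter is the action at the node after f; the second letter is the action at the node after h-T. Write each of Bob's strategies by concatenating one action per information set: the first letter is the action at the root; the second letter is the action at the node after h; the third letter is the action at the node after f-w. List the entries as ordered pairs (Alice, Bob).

(4,1) (4,1) (4,1) (4,1) (4,5) (4,5) (1,9) (1,9)

vs fTy: Bob plays f → Alice plays z at [f] → (4, 1)
vs fTx: Bob plays f → Alice plays z at [f] → (4, 1)
vs fHy: Bob plays f → Alice plays z at [f] → (4, 1)
vs fHx: Bob plays f → Alice plays z at [f] → (4, 1)
vs hTy: Bob plays h → Bob plays T at [h] → Alice plays A at [h-T] → (4, 5)
vs hTx: Bob plays h → Bob plays T at [h] → Alice plays A at [h-T] → (4, 5)
vs hHy: Bob plays h → Bob plays H at [h] → (1, 9)
vs hHx: Bob plays h → Bob plays H at [h] → (1, 9)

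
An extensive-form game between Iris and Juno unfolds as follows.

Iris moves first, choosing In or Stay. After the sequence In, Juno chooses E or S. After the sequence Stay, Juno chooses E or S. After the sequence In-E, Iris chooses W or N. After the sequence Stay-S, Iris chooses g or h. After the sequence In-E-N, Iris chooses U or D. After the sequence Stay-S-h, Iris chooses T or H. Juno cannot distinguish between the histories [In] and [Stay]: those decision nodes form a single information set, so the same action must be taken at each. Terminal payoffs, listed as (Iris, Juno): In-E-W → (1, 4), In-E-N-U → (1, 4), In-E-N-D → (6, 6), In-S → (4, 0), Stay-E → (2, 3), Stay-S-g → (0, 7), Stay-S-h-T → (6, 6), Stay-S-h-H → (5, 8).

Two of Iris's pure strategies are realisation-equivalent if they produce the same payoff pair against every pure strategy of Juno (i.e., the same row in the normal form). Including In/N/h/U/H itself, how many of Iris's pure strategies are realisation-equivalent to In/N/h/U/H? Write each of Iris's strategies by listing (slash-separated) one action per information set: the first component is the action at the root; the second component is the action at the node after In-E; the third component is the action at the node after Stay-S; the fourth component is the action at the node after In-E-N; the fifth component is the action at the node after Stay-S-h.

12

Row for In/N/h/U/H (columns E, S): (1,4) (4,0).
Under In/N/h/U/H, Iris's choice at the node after Stay-S and at the node after Stay-S-h can never be reached regardless of what Juno does, so varying those choices leaves every outcome unchanged.
Holding the reachable choices fixed and varying the unreachable ones freely already gives 2 × 2 = 4 equivalent strategies.
Checking the remaining rows, In/W/g/U/T, In/W/g/U/H, In/W/g/D/T, In/W/g/D/H, In/W/h/U/T, In/W/h/U/H, In/W/h/D/T, In/W/h/D/H also happen to give the same payoffs in every column, bringing the total to 12: In/W/g/U/T, In/W/g/U/H, In/W/g/D/T, In/W/g/D/H, In/W/h/U/T, In/W/h/U/H, In/W/h/D/T, In/W/h/D/H, In/N/g/U/T, In/N/g/U/H, In/N/h/U/T, In/N/h/U/H.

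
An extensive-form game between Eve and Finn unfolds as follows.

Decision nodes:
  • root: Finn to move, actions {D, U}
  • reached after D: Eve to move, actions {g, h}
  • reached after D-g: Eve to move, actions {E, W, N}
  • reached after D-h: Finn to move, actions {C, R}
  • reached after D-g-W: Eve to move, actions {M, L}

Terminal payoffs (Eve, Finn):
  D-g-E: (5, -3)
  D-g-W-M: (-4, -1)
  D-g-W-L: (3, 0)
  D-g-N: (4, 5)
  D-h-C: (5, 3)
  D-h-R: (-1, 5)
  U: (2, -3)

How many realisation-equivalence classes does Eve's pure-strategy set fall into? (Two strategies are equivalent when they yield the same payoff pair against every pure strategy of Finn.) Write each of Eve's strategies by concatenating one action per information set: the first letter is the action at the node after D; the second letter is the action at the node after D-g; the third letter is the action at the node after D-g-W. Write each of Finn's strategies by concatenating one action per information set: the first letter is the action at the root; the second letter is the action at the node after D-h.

5

Eve has 12 pure strategies: gEM, gEL, gWM, gWL, gNM, gNL, hEM, hEL, hWM, hWL, hNM, hNL. Columns: DC, DR, UC, UR.
{gEM, gEL} → row (5,-3) (5,-3) (2,-3) (2,-3)
{gWM} → row (-4,-1) (-4,-1) (2,-3) (2,-3)
{gWL} → row (3,0) (3,0) (2,-3) (2,-3)
{gNM, gNL} → row (4,5) (4,5) (2,-3) (2,-3)
{hEM, hEL, hWM, hWL, hNM, hNL} → row (5,3) (-1,5) (2,-3) (2,-3)
That's 5 distinct rows out of 12 strategies.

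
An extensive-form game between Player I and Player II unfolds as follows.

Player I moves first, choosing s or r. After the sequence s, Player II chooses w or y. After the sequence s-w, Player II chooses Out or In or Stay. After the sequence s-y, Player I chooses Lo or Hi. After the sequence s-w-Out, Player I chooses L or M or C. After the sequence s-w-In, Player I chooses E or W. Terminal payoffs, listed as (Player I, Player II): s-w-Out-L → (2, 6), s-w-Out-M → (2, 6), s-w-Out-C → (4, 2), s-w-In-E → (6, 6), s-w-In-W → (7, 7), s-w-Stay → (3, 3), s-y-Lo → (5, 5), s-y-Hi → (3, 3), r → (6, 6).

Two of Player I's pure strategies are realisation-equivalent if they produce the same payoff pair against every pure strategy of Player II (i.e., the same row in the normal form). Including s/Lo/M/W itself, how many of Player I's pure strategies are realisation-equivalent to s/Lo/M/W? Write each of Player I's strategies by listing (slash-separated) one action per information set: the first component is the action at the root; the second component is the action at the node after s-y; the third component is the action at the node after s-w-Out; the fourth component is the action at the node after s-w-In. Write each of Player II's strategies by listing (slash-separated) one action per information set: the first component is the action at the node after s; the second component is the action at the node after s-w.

Row for s/Lo/M/W (columns w/Out, w/In, w/Stay, y/Out, y/In, y/Stay): (2,6) (7,7) (3,3) (5,5) (5,5) (5,5).
Every one of Player I's information sets is on the play path for some reply by Player II when Player I follows s/Lo/M/W.
Even so, s/Lo/L/W happens to produce the same payoff in every column — so 2 strategies share this row.

2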